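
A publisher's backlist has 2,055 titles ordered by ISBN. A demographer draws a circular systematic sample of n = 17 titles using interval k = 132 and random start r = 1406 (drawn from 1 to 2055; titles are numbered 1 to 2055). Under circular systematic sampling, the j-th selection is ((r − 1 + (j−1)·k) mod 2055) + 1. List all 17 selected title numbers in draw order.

Selection 1: 1406
Selection 2: 1406 + 132 = 1538
Selection 3: 1538 + 132 = 1670
Selection 4: 1670 + 132 = 1802
Selection 5: 1802 + 132 = 1934
Selection 6: 1934 + 132 = 2066 → 2066 − 2055 = 11
Selection 7: 11 + 132 = 143
Selection 8: 143 + 132 = 275
Selection 9: 275 + 132 = 407
Selection 10: 407 + 132 = 539
Selection 11: 539 + 132 = 671
Selection 12: 671 + 132 = 803
Selection 13: 803 + 132 = 935
Selection 14: 935 + 132 = 1067
Selection 15: 1067 + 132 = 1199
Selection 16: 1199 + 132 = 1331
Selection 17: 1331 + 132 = 1463

1406, 1538, 1670, 1802, 1934, 11, 143, 275, 407, 539, 671, 803, 935, 1067, 1199, 1331, 1463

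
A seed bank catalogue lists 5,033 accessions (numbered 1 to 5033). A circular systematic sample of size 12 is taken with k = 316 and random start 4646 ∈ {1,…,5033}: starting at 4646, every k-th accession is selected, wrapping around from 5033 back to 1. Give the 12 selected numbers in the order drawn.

Selection 1: 4646
Selection 2: 4646 + 316 = 4962
Selection 3: 4962 + 316 = 5278 → 5278 − 5033 = 245
Selection 4: 245 + 316 = 561
Selection 5: 561 + 316 = 877
Selection 6: 877 + 316 = 1193
Selection 7: 1193 + 316 = 1509
Selection 8: 1509 + 316 = 1825
Selection 9: 1825 + 316 = 2141
Selection 10: 2141 + 316 = 2457
Selection 11: 2457 + 316 = 2773
Selection 12: 2773 + 316 = 3089

4646, 4962, 245, 561, 877, 1193, 1509, 1825, 2141, 2457, 2773, 3089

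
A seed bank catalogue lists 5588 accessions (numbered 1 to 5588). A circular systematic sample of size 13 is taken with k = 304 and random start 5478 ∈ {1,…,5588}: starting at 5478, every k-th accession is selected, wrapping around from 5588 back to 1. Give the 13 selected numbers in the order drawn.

Selection 1: 5478
Selection 2: 5478 + 304 = 5782 → 5782 − 5588 = 194
Selection 3: 194 + 304 = 498
Selection 4: 498 + 304 = 802
Selection 5: 802 + 304 = 1106
Selection 6: 1106 + 304 = 1410
Selection 7: 1410 + 304 = 1714
Selection 8: 1714 + 304 = 2018
Selection 9: 2018 + 304 = 2322
Selection 10: 2322 + 304 = 2626
Selection 11: 2626 + 304 = 2930
Selection 12: 2930 + 304 = 3234
Selection 13: 3234 + 304 = 3538

5478, 194, 498, 802, 1106, 1410, 1714, 2018, 2322, 2626, 2930, 3234, 3538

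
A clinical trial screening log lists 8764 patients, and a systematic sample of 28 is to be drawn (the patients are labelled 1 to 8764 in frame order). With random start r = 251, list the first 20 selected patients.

k = N/n = 8764/28 = 313
patient 1: 251
patient 2: 251 + 313 = 564
patient 3: 564 + 313 = 877
patient 4: 877 + 313 = 1190
patient 5: 1190 + 313 = 1503
patient 6: 1503 + 313 = 1816
patient 7: 1816 + 313 = 2129
patient 8: 2129 + 313 = 2442
patient 9: 2442 + 313 = 2755
patient 10: 2755 + 313 = 3068
patient 11: 3068 + 313 = 3381
patient 12: 3381 + 313 = 3694
patient 13: 3694 + 313 = 4007
patient 14: 4007 + 313 = 4320
patient 15: 4320 + 313 = 4633
patient 16: 4633 + 313 = 4946
patient 17: 4946 + 313 = 5259
patient 18: 5259 + 313 = 5572
patient 19: 5572 + 313 = 5885
patient 20: 5885 + 313 = 6198

251, 564, 877, 1190, 1503, 1816, 2129, 2442, 2755, 3068, 3381, 3694, 4007, 4320, 4633, 4946, 5259, 5572, 5885, 6198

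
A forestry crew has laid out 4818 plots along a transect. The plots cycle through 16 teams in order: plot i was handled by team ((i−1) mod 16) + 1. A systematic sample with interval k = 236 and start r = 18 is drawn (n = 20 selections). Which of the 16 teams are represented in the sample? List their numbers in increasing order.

Consecutive selections differ by k = 236, so their team numbers differ by 236 mod 16 = 12.
gcd(236, 16) = 4, so the sample visits 16/4 = 4 distinct residues mod 16.
Start 18 is team 2; the teams hit are 2, 6, 10, 14.

2, 6, 10, 14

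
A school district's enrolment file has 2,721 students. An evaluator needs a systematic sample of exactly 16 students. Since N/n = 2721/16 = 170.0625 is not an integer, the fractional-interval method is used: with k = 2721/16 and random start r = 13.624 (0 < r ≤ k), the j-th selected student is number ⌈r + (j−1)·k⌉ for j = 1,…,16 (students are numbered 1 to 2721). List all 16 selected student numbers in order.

14, 184, 354, 524, 694, 864, 1034, 1205, 1375, 1545, 1715, 1885, 2055, 2225, 2395, 2565

j=1: r + 0k = 13.624 → ⌈·⌉ = 14
j=2: r + 1k = 183.6865 → ⌈·⌉ = 184
j=3: r + 2k = 353.749 → ⌈·⌉ = 354
j=4: r + 3k = 523.8115 → ⌈·⌉ = 524
j=5: r + 4k = 693.874 → ⌈·⌉ = 694
j=6: r + 5k = 863.9365 → ⌈·⌉ = 864
j=7: r + 6k = 1033.999 → ⌈·⌉ = 1034
j=8: r + 7k = 1204.0615 → ⌈·⌉ = 1205
j=9: r + 8k = 1374.124 → ⌈·⌉ = 1375
j=10: r + 9k = 1544.1865 → ⌈·⌉ = 1545
j=11: r + 10k = 1714.249 → ⌈·⌉ = 1715
j=12: r + 11k = 1884.3115 → ⌈·⌉ = 1885
j=13: r + 12k = 2054.374 → ⌈·⌉ = 2055
j=14: r + 13k = 2224.4365 → ⌈·⌉ = 2225
j=15: r + 14k = 2394.499 → ⌈·⌉ = 2395
j=16: r + 15k = 2564.5615 → ⌈·⌉ = 2565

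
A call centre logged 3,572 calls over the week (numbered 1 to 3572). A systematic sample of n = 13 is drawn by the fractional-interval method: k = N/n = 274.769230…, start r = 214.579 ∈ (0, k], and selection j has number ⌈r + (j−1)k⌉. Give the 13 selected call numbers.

215, 490, 765, 1039, 1314, 1589, 1864, 2138, 2413, 2688, 2963, 3238, 3512

j=1: r + 0k = 214.579 → ⌈·⌉ = 215
j=2: r + 1k = 489.348230… → ⌈·⌉ = 490
j=3: r + 2k = 764.117461… → ⌈·⌉ = 765
j=4: r + 3k = 1038.886692… → ⌈·⌉ = 1039
j=5: r + 4k = 1313.655923… → ⌈·⌉ = 1314
j=6: r + 5k = 1588.425153… → ⌈·⌉ = 1589
j=7: r + 6k = 1863.194384… → ⌈·⌉ = 1864
j=8: r + 7k = 2137.963615… → ⌈·⌉ = 2138
j=9: r + 8k = 2412.732846… → ⌈·⌉ = 2413
j=10: r + 9k = 2687.502076… → ⌈·⌉ = 2688
j=11: r + 10k = 2962.271307… → ⌈·⌉ = 2963
j=12: r + 11k = 3237.040538… → ⌈·⌉ = 3238
j=13: r + 12k = 3511.809769… → ⌈·⌉ = 3512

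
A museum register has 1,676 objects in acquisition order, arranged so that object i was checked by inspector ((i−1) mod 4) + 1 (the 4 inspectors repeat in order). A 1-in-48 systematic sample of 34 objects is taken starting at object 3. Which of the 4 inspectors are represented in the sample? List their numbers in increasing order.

3

Consecutive selections differ by k = 48, so their inspector numbers differ by 48 mod 4 = 0.
gcd(48, 4) = 4, so the sample visits 4/4 = 1 distinct residues mod 4.
Start 3 is inspector 3; the inspectors hit are 3.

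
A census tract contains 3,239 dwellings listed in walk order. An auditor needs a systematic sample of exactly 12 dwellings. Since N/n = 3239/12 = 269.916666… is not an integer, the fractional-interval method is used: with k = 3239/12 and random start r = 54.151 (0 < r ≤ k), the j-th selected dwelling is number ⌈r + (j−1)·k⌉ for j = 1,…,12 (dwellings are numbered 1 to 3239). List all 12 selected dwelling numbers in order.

55, 325, 594, 864, 1134, 1404, 1674, 1944, 2214, 2484, 2754, 3024

j=1: r + 0k = 54.151 → ⌈·⌉ = 55
j=2: r + 1k = 324.067666… → ⌈·⌉ = 325
j=3: r + 2k = 593.984333… → ⌈·⌉ = 594
j=4: r + 3k = 863.901 → ⌈·⌉ = 864
j=5: r + 4k = 1133.817666… → ⌈·⌉ = 1134
j=6: r + 5k = 1403.734333… → ⌈·⌉ = 1404
j=7: r + 6k = 1673.651 → ⌈·⌉ = 1674
j=8: r + 7k = 1943.567666… → ⌈·⌉ = 1944
j=9: r + 8k = 2213.484333… → ⌈·⌉ = 2214
j=10: r + 9k = 2483.401 → ⌈·⌉ = 2484
j=11: r + 10k = 2753.317666… → ⌈·⌉ = 2754
j=12: r + 11k = 3023.234333… → ⌈·⌉ = 3024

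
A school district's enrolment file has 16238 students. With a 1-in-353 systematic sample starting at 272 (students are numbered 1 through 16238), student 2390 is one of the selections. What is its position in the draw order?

7

k = 353
position = (2390 − 272)/353 + 1 = 2118/353 + 1 = 6 + 1 = 7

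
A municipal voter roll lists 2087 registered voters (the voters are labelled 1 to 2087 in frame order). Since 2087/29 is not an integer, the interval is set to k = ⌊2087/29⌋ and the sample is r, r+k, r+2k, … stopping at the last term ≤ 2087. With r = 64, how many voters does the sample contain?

29

k = ⌊2087/29⌋ = 71
Achieved size = ⌊(2087 − 64)/71⌋ + 1 = ⌊2023/71⌋ + 1 = 28 + 1 = 29
(last selection: 64 + 28×71 = 2052 ≤ 2087; next would be 2123 > 2087)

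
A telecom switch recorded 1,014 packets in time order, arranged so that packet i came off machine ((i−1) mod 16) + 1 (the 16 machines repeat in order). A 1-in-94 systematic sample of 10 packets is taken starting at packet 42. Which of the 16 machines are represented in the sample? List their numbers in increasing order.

2, 4, 6, 8, 10, 12, 14, 16

Consecutive selections differ by k = 94, so their machine numbers differ by 94 mod 16 = 14.
gcd(94, 16) = 2, so the sample visits 16/2 = 8 distinct residues mod 16.
Start 42 is machine 10; the machines hit are 2, 4, 6, 8, 10, 12, 14, 16.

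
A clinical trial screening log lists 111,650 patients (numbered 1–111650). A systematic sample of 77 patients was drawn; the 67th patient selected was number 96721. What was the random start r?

k = 111650/77 = 1450
r = 96721 − (67−1)×1450 = 96721 − 95700 = 1021

1021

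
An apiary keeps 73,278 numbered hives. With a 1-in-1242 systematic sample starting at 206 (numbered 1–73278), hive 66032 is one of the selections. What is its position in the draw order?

54

k = 1242
position = (66032 − 206)/1242 + 1 = 65826/1242 + 1 = 53 + 1 = 54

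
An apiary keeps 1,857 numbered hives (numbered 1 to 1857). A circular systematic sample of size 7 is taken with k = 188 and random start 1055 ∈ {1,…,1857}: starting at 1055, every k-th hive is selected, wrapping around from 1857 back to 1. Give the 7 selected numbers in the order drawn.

1055, 1243, 1431, 1619, 1807, 138, 326

Selection 1: 1055
Selection 2: 1055 + 188 = 1243
Selection 3: 1243 + 188 = 1431
Selection 4: 1431 + 188 = 1619
Selection 5: 1619 + 188 = 1807
Selection 6: 1807 + 188 = 1995 → 1995 − 1857 = 138
Selection 7: 138 + 188 = 326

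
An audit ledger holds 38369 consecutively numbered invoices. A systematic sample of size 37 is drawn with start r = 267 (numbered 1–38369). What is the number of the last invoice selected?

37599

k = 38369/37 = 1037
37th selection = r + (37−1)·k = 267 + 36×1037 = 267 + 37332 = 37599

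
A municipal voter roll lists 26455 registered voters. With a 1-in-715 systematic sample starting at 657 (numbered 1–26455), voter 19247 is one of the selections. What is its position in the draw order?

k = 715
position = (19247 − 657)/715 + 1 = 18590/715 + 1 = 26 + 1 = 27

27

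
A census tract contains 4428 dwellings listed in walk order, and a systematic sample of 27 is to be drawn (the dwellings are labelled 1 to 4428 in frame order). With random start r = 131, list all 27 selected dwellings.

131, 295, 459, 623, 787, 951, 1115, 1279, 1443, 1607, 1771, 1935, 2099, 2263, 2427, 2591, 2755, 2919, 3083, 3247, 3411, 3575, 3739, 3903, 4067, 4231, 4395

k = N/n = 4428/27 = 164
dwelling 1: 131
dwelling 2: 131 + 164 = 295
dwelling 3: 295 + 164 = 459
dwelling 4: 459 + 164 = 623
dwelling 5: 623 + 164 = 787
dwelling 6: 787 + 164 = 951
dwelling 7: 951 + 164 = 1115
dwelling 8: 1115 + 164 = 1279
dwelling 9: 1279 + 164 = 1443
dwelling 10: 1443 + 164 = 1607
dwelling 11: 1607 + 164 = 1771
dwelling 12: 1771 + 164 = 1935
dwelling 13: 1935 + 164 = 2099
dwelling 14: 2099 + 164 = 2263
dwelling 15: 2263 + 164 = 2427
dwelling 16: 2427 + 164 = 2591
dwelling 17: 2591 + 164 = 2755
dwelling 18: 2755 + 164 = 2919
dwelling 19: 2919 + 164 = 3083
dwelling 20: 3083 + 164 = 3247
dwelling 21: 3247 + 164 = 3411
dwelling 22: 3411 + 164 = 3575
dwelling 23: 3575 + 164 = 3739
dwelling 24: 3739 + 164 = 3903
dwelling 25: 3903 + 164 = 4067
dwelling 26: 4067 + 164 = 4231
dwelling 27: 4231 + 164 = 4395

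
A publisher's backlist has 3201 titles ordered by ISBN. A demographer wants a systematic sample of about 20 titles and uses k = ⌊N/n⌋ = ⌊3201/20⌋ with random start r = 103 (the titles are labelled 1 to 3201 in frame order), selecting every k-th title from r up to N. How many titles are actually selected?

20

k = ⌊3201/20⌋ = 160
Achieved size = ⌊(3201 − 103)/160⌋ + 1 = ⌊3098/160⌋ + 1 = 19 + 1 = 20
(last selection: 103 + 19×160 = 3143 ≤ 3201; next would be 3303 > 3201)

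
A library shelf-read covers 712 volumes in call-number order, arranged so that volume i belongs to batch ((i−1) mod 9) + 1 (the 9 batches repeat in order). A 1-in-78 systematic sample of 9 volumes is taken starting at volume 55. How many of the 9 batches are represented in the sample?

Consecutive selections differ by k = 78, so their batch numbers differ by 78 mod 9 = 6.
gcd(78, 9) = 3, so the sample visits 9/3 = 3 distinct residues mod 9.
Start 55 is batch 1; the batches hit are 1, 4, 7.

3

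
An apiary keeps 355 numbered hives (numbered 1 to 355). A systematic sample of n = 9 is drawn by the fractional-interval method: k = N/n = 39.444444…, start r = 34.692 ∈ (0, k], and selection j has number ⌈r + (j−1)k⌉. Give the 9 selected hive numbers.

j=1: r + 0k = 34.692 → ⌈·⌉ = 35
j=2: r + 1k = 74.136444… → ⌈·⌉ = 75
j=3: r + 2k = 113.580888… → ⌈·⌉ = 114
j=4: r + 3k = 153.025333… → ⌈·⌉ = 154
j=5: r + 4k = 192.469777… → ⌈·⌉ = 193
j=6: r + 5k = 231.914222… → ⌈·⌉ = 232
j=7: r + 6k = 271.358666… → ⌈·⌉ = 272
j=8: r + 7k = 310.803111… → ⌈·⌉ = 311
j=9: r + 8k = 350.247555… → ⌈·⌉ = 351

35, 75, 114, 154, 193, 232, 272, 311, 351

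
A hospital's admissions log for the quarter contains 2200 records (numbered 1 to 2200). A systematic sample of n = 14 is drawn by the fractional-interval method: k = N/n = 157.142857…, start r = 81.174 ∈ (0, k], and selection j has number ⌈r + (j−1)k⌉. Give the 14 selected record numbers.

82, 239, 396, 553, 710, 867, 1025, 1182, 1339, 1496, 1653, 1810, 1967, 2125

j=1: r + 0k = 81.174 → ⌈·⌉ = 82
j=2: r + 1k = 238.316857… → ⌈·⌉ = 239
j=3: r + 2k = 395.459714… → ⌈·⌉ = 396
j=4: r + 3k = 552.602571… → ⌈·⌉ = 553
j=5: r + 4k = 709.745428… → ⌈·⌉ = 710
j=6: r + 5k = 866.888285… → ⌈·⌉ = 867
j=7: r + 6k = 1024.031142… → ⌈·⌉ = 1025
j=8: r + 7k = 1181.174 → ⌈·⌉ = 1182
j=9: r + 8k = 1338.316857… → ⌈·⌉ = 1339
j=10: r + 9k = 1495.459714… → ⌈·⌉ = 1496
j=11: r + 10k = 1652.602571… → ⌈·⌉ = 1653
j=12: r + 11k = 1809.745428… → ⌈·⌉ = 1810
j=13: r + 12k = 1966.888285… → ⌈·⌉ = 1967
j=14: r + 13k = 2124.031142… → ⌈·⌉ = 2125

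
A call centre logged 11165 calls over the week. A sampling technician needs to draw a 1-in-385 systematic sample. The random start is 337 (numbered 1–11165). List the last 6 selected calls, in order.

24th selection = 337 + 23×385 = 9192
25th: 9192 + 385 = 9577
26th: 9577 + 385 = 9962
27th: 9962 + 385 = 10347
28th: 10347 + 385 = 10732
29th: 10732 + 385 = 11117

9192, 9577, 9962, 10347, 10732, 11117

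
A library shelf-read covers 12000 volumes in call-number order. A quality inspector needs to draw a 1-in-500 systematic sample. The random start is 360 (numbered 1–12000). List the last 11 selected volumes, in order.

14th selection = 360 + 13×500 = 6860
15th: 6860 + 500 = 7360
16th: 7360 + 500 = 7860
17th: 7860 + 500 = 8360
18th: 8360 + 500 = 8860
19th: 8860 + 500 = 9360
20th: 9360 + 500 = 9860
21st: 9860 + 500 = 10360
22nd: 10360 + 500 = 10860
23rd: 10860 + 500 = 11360
24th: 11360 + 500 = 11860

6860, 7360, 7860, 8360, 8860, 9360, 9860, 10360, 10860, 11360, 11860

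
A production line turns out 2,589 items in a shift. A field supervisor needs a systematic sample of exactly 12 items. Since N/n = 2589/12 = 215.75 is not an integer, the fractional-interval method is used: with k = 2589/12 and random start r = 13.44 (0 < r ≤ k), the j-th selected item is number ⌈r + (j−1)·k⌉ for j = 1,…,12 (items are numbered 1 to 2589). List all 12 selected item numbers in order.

14, 230, 445, 661, 877, 1093, 1308, 1524, 1740, 1956, 2171, 2387

j=1: r + 0k = 13.44 → ⌈·⌉ = 14
j=2: r + 1k = 229.19 → ⌈·⌉ = 230
j=3: r + 2k = 444.94 → ⌈·⌉ = 445
j=4: r + 3k = 660.69 → ⌈·⌉ = 661
j=5: r + 4k = 876.44 → ⌈·⌉ = 877
j=6: r + 5k = 1092.19 → ⌈·⌉ = 1093
j=7: r + 6k = 1307.94 → ⌈·⌉ = 1308
j=8: r + 7k = 1523.69 → ⌈·⌉ = 1524
j=9: r + 8k = 1739.44 → ⌈·⌉ = 1740
j=10: r + 9k = 1955.19 → ⌈·⌉ = 1956
j=11: r + 10k = 2170.94 → ⌈·⌉ = 2171
j=12: r + 11k = 2386.69 → ⌈·⌉ = 2387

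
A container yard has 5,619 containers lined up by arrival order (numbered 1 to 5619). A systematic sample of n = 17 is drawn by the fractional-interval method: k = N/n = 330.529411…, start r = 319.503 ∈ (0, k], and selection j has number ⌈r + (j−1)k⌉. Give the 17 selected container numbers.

320, 651, 981, 1312, 1642, 1973, 2303, 2634, 2964, 3295, 3625, 3956, 4286, 4617, 4947, 5278, 5608

j=1: r + 0k = 319.503 → ⌈·⌉ = 320
j=2: r + 1k = 650.032411… → ⌈·⌉ = 651
j=3: r + 2k = 980.561823… → ⌈·⌉ = 981
j=4: r + 3k = 1311.091235… → ⌈·⌉ = 1312
j=5: r + 4k = 1641.620647… → ⌈·⌉ = 1642
j=6: r + 5k = 1972.150058… → ⌈·⌉ = 1973
j=7: r + 6k = 2302.679470… → ⌈·⌉ = 2303
j=8: r + 7k = 2633.208882… → ⌈·⌉ = 2634
j=9: r + 8k = 2963.738294… → ⌈·⌉ = 2964
j=10: r + 9k = 3294.267705… → ⌈·⌉ = 3295
j=11: r + 10k = 3624.797117… → ⌈·⌉ = 3625
j=12: r + 11k = 3955.326529… → ⌈·⌉ = 3956
j=13: r + 12k = 4285.855941… → ⌈·⌉ = 4286
j=14: r + 13k = 4616.385352… → ⌈·⌉ = 4617
j=15: r + 14k = 4946.914764… → ⌈·⌉ = 4947
j=16: r + 15k = 5277.444176… → ⌈·⌉ = 5278
j=17: r + 16k = 5607.973588… → ⌈·⌉ = 5608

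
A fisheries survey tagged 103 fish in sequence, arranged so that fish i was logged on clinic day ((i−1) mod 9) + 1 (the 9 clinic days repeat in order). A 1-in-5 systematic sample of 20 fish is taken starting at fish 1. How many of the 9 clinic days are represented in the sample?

9

Consecutive selections differ by k = 5, so their clinic day numbers differ by 5 mod 9 = 5.
gcd(5, 9) = 1, so the sample visits 9/1 = 9 distinct residues mod 9.
Start 1 is clinic day 1; the clinic days hit are 1, 2, 3, 4, 5, 6, 7, 8, 9.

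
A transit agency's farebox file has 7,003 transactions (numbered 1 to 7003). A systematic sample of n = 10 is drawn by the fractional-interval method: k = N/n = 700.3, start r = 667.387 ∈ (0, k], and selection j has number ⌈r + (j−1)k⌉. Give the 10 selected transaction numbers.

j=1: r + 0k = 667.387 → ⌈·⌉ = 668
j=2: r + 1k = 1367.687 → ⌈·⌉ = 1368
j=3: r + 2k = 2067.987 → ⌈·⌉ = 2068
j=4: r + 3k = 2768.287 → ⌈·⌉ = 2769
j=5: r + 4k = 3468.587 → ⌈·⌉ = 3469
j=6: r + 5k = 4168.887 → ⌈·⌉ = 4169
j=7: r + 6k = 4869.187 → ⌈·⌉ = 4870
j=8: r + 7k = 5569.487 → ⌈·⌉ = 5570
j=9: r + 8k = 6269.787 → ⌈·⌉ = 6270
j=10: r + 9k = 6970.087 → ⌈·⌉ = 6971

668, 1368, 2068, 2769, 3469, 4169, 4870, 5570, 6270, 6971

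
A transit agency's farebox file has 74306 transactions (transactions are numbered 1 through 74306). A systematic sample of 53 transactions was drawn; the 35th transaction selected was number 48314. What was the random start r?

646

k = 74306/53 = 1402
r = 48314 − (35−1)×1402 = 48314 − 47668 = 646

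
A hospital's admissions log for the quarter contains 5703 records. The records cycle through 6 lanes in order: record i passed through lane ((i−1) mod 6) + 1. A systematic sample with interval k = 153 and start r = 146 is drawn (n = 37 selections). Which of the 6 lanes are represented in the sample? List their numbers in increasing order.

Consecutive selections differ by k = 153, so their lane numbers differ by 153 mod 6 = 3.
gcd(153, 6) = 3, so the sample visits 6/3 = 2 distinct residues mod 6.
Start 146 is lane 2; the lanes hit are 2, 5.

2, 5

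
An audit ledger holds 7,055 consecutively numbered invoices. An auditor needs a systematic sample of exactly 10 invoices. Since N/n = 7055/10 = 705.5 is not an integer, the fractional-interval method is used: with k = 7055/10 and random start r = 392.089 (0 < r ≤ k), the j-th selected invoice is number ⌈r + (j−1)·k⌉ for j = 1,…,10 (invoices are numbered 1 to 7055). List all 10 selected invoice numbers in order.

393, 1098, 1804, 2509, 3215, 3920, 4626, 5331, 6037, 6742

j=1: r + 0k = 392.089 → ⌈·⌉ = 393
j=2: r + 1k = 1097.589 → ⌈·⌉ = 1098
j=3: r + 2k = 1803.089 → ⌈·⌉ = 1804
j=4: r + 3k = 2508.589 → ⌈·⌉ = 2509
j=5: r + 4k = 3214.089 → ⌈·⌉ = 3215
j=6: r + 5k = 3919.589 → ⌈·⌉ = 3920
j=7: r + 6k = 4625.089 → ⌈·⌉ = 4626
j=8: r + 7k = 5330.589 → ⌈·⌉ = 5331
j=9: r + 8k = 6036.089 → ⌈·⌉ = 6037
j=10: r + 9k = 6741.589 → ⌈·⌉ = 6742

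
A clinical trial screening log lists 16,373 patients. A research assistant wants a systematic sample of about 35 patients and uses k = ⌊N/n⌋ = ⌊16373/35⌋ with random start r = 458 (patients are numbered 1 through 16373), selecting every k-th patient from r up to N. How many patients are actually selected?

35

k = ⌊16373/35⌋ = 467
Achieved size = ⌊(16373 − 458)/467⌋ + 1 = ⌊15915/467⌋ + 1 = 34 + 1 = 35
(last selection: 458 + 34×467 = 16336 ≤ 16373; next would be 16803 > 16373)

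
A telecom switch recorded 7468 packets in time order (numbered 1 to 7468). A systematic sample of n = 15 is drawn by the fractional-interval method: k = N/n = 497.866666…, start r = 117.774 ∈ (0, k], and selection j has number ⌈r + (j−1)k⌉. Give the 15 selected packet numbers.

j=1: r + 0k = 117.774 → ⌈·⌉ = 118
j=2: r + 1k = 615.640666… → ⌈·⌉ = 616
j=3: r + 2k = 1113.507333… → ⌈·⌉ = 1114
j=4: r + 3k = 1611.374 → ⌈·⌉ = 1612
j=5: r + 4k = 2109.240666… → ⌈·⌉ = 2110
j=6: r + 5k = 2607.107333… → ⌈·⌉ = 2608
j=7: r + 6k = 3104.974 → ⌈·⌉ = 3105
j=8: r + 7k = 3602.840666… → ⌈·⌉ = 3603
j=9: r + 8k = 4100.707333… → ⌈·⌉ = 4101
j=10: r + 9k = 4598.574 → ⌈·⌉ = 4599
j=11: r + 10k = 5096.440666… → ⌈·⌉ = 5097
j=12: r + 11k = 5594.307333… → ⌈·⌉ = 5595
j=13: r + 12k = 6092.174 → ⌈·⌉ = 6093
j=14: r + 13k = 6590.040666… → ⌈·⌉ = 6591
j=15: r + 14k = 7087.907333… → ⌈·⌉ = 7088

118, 616, 1114, 1612, 2110, 2608, 3105, 3603, 4101, 4599, 5097, 5595, 6093, 6591, 7088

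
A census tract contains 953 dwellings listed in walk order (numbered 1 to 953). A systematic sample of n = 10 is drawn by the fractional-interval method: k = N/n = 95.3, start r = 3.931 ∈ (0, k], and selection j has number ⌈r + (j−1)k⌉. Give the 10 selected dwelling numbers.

j=1: r + 0k = 3.931 → ⌈·⌉ = 4
j=2: r + 1k = 99.231 → ⌈·⌉ = 100
j=3: r + 2k = 194.531 → ⌈·⌉ = 195
j=4: r + 3k = 289.831 → ⌈·⌉ = 290
j=5: r + 4k = 385.131 → ⌈·⌉ = 386
j=6: r + 5k = 480.431 → ⌈·⌉ = 481
j=7: r + 6k = 575.731 → ⌈·⌉ = 576
j=8: r + 7k = 671.031 → ⌈·⌉ = 672
j=9: r + 8k = 766.331 → ⌈·⌉ = 767
j=10: r + 9k = 861.631 → ⌈·⌉ = 862

4, 100, 195, 290, 386, 481, 576, 672, 767, 862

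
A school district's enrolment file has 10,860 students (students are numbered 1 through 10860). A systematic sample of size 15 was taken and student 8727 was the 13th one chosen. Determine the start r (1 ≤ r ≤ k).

k = 10860/15 = 724
r = 8727 − (13−1)×724 = 8727 − 8688 = 39

39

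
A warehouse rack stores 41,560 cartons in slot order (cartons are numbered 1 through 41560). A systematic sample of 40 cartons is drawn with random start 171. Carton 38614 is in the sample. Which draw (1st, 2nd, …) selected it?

k = 41560/40 = 1039
position = (38614 − 171)/1039 + 1 = 38443/1039 + 1 = 37 + 1 = 38

38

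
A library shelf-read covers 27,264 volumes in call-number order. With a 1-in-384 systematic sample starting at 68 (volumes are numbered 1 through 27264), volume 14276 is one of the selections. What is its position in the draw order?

k = 384
position = (14276 − 68)/384 + 1 = 14208/384 + 1 = 37 + 1 = 38

38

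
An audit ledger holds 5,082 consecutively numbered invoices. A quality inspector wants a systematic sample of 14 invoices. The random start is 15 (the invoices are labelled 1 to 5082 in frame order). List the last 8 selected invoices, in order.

k = N/n = 5082/14 = 363
7th selection = 15 + 6×363 = 2193
8th: 2193 + 363 = 2556
9th: 2556 + 363 = 2919
10th: 2919 + 363 = 3282
11th: 3282 + 363 = 3645
12th: 3645 + 363 = 4008
13th: 4008 + 363 = 4371
14th: 4371 + 363 = 4734

2193, 2556, 2919, 3282, 3645, 4008, 4371, 4734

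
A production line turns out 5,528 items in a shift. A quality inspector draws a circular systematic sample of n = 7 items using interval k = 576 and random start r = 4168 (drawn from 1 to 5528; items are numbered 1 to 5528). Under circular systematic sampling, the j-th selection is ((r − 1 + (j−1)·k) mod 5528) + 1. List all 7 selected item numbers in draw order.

Selection 1: 4168
Selection 2: 4168 + 576 = 4744
Selection 3: 4744 + 576 = 5320
Selection 4: 5320 + 576 = 5896 → 5896 − 5528 = 368
Selection 5: 368 + 576 = 944
Selection 6: 944 + 576 = 1520
Selection 7: 1520 + 576 = 2096

4168, 4744, 5320, 368, 944, 1520, 2096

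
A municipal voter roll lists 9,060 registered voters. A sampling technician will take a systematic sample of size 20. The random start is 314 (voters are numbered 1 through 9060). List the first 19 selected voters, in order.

314, 767, 1220, 1673, 2126, 2579, 3032, 3485, 3938, 4391, 4844, 5297, 5750, 6203, 6656, 7109, 7562, 8015, 8468

k = N/n = 9060/20 = 453
voter 1: 314
voter 2: 314 + 453 = 767
voter 3: 767 + 453 = 1220
voter 4: 1220 + 453 = 1673
voter 5: 1673 + 453 = 2126
voter 6: 2126 + 453 = 2579
voter 7: 2579 + 453 = 3032
voter 8: 3032 + 453 = 3485
voter 9: 3485 + 453 = 3938
voter 10: 3938 + 453 = 4391
voter 11: 4391 + 453 = 4844
voter 12: 4844 + 453 = 5297
voter 13: 5297 + 453 = 5750
voter 14: 5750 + 453 = 6203
voter 15: 6203 + 453 = 6656
voter 16: 6656 + 453 = 7109
voter 17: 7109 + 453 = 7562
voter 18: 7562 + 453 = 8015
voter 19: 8015 + 453 = 8468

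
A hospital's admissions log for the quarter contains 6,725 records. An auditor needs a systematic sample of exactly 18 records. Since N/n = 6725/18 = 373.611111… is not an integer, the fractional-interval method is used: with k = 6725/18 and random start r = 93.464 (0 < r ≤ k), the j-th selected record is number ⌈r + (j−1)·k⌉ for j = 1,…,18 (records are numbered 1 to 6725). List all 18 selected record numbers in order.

94, 468, 841, 1215, 1588, 1962, 2336, 2709, 3083, 3456, 3830, 4204, 4577, 4951, 5325, 5698, 6072, 6445

j=1: r + 0k = 93.464 → ⌈·⌉ = 94
j=2: r + 1k = 467.075111… → ⌈·⌉ = 468
j=3: r + 2k = 840.686222… → ⌈·⌉ = 841
j=4: r + 3k = 1214.297333… → ⌈·⌉ = 1215
j=5: r + 4k = 1587.908444… → ⌈·⌉ = 1588
j=6: r + 5k = 1961.519555… → ⌈·⌉ = 1962
j=7: r + 6k = 2335.130666… → ⌈·⌉ = 2336
j=8: r + 7k = 2708.741777… → ⌈·⌉ = 2709
j=9: r + 8k = 3082.352888… → ⌈·⌉ = 3083
j=10: r + 9k = 3455.964 → ⌈·⌉ = 3456
j=11: r + 10k = 3829.575111… → ⌈·⌉ = 3830
j=12: r + 11k = 4203.186222… → ⌈·⌉ = 4204
j=13: r + 12k = 4576.797333… → ⌈·⌉ = 4577
j=14: r + 13k = 4950.408444… → ⌈·⌉ = 4951
j=15: r + 14k = 5324.019555… → ⌈·⌉ = 5325
j=16: r + 15k = 5697.630666… → ⌈·⌉ = 5698
j=17: r + 16k = 6071.241777… → ⌈·⌉ = 6072
j=18: r + 17k = 6444.852888… → ⌈·⌉ = 6445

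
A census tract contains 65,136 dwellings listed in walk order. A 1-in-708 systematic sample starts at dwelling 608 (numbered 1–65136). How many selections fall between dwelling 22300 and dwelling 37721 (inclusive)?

22

k = 708
First selection ≥ 22300: 608 + ⌈(22300−608)/708⌉·708 = 608 + 31×708 = 22556
Last selection ≤ 37721: 608 + ⌊(37721−608)/708⌋·708 = 608 + 52×708 = 37424
Count = 52 − 31 + 1 = 22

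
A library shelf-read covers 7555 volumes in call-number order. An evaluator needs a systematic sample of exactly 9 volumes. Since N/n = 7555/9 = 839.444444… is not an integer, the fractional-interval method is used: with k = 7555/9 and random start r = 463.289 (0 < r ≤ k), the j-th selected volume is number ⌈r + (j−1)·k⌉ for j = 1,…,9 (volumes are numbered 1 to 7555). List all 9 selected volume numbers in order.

j=1: r + 0k = 463.289 → ⌈·⌉ = 464
j=2: r + 1k = 1302.733444… → ⌈·⌉ = 1303
j=3: r + 2k = 2142.177888… → ⌈·⌉ = 2143
j=4: r + 3k = 2981.622333… → ⌈·⌉ = 2982
j=5: r + 4k = 3821.066777… → ⌈·⌉ = 3822
j=6: r + 5k = 4660.511222… → ⌈·⌉ = 4661
j=7: r + 6k = 5499.955666… → ⌈·⌉ = 5500
j=8: r + 7k = 6339.400111… → ⌈·⌉ = 6340
j=9: r + 8k = 7178.844555… → ⌈·⌉ = 7179

464, 1303, 2143, 2982, 3822, 4661, 5500, 6340, 7179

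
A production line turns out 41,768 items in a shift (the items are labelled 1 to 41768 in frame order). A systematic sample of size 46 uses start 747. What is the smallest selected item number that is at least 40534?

40699

k = 41768/46 = 908
Steps past start: ⌈(40534 − 747)/908⌉ = ⌈39787/908⌉ = 44
Selected item: 747 + 44×908 = 40699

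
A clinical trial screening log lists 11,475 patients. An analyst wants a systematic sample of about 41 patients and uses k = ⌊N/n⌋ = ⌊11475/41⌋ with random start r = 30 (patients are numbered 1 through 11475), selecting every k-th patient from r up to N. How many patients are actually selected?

k = ⌊11475/41⌋ = 279
Achieved size = ⌊(11475 − 30)/279⌋ + 1 = ⌊11445/279⌋ + 1 = 41 + 1 = 42
(last selection: 30 + 41×279 = 11469 ≤ 11475; next would be 11748 > 11475)

42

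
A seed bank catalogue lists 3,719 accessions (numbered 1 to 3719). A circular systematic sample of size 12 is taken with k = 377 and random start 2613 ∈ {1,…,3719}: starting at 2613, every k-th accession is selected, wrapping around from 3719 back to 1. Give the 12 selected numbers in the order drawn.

Selection 1: 2613
Selection 2: 2613 + 377 = 2990
Selection 3: 2990 + 377 = 3367
Selection 4: 3367 + 377 = 3744 → 3744 − 3719 = 25
Selection 5: 25 + 377 = 402
Selection 6: 402 + 377 = 779
Selection 7: 779 + 377 = 1156
Selection 8: 1156 + 377 = 1533
Selection 9: 1533 + 377 = 1910
Selection 10: 1910 + 377 = 2287
Selection 11: 2287 + 377 = 2664
Selection 12: 2664 + 377 = 3041

2613, 2990, 3367, 25, 402, 779, 1156, 1533, 1910, 2287, 2664, 3041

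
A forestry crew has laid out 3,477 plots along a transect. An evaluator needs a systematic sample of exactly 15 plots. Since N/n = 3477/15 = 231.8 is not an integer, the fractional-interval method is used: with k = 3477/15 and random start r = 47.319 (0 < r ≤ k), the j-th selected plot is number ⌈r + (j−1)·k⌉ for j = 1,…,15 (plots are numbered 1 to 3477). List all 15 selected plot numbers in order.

48, 280, 511, 743, 975, 1207, 1439, 1670, 1902, 2134, 2366, 2598, 2829, 3061, 3293

j=1: r + 0k = 47.319 → ⌈·⌉ = 48
j=2: r + 1k = 279.119 → ⌈·⌉ = 280
j=3: r + 2k = 510.919 → ⌈·⌉ = 511
j=4: r + 3k = 742.719 → ⌈·⌉ = 743
j=5: r + 4k = 974.519 → ⌈·⌉ = 975
j=6: r + 5k = 1206.319 → ⌈·⌉ = 1207
j=7: r + 6k = 1438.119 → ⌈·⌉ = 1439
j=8: r + 7k = 1669.919 → ⌈·⌉ = 1670
j=9: r + 8k = 1901.719 → ⌈·⌉ = 1902
j=10: r + 9k = 2133.519 → ⌈·⌉ = 2134
j=11: r + 10k = 2365.319 → ⌈·⌉ = 2366
j=12: r + 11k = 2597.119 → ⌈·⌉ = 2598
j=13: r + 12k = 2828.919 → ⌈·⌉ = 2829
j=14: r + 13k = 3060.719 → ⌈·⌉ = 3061
j=15: r + 14k = 3292.519 → ⌈·⌉ = 3293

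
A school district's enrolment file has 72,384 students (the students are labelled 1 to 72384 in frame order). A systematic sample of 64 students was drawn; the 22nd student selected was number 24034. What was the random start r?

k = 72384/64 = 1131
r = 24034 − (22−1)×1131 = 24034 − 23751 = 283

283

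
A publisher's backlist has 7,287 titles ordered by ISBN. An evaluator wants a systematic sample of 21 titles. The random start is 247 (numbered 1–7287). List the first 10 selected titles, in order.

247, 594, 941, 1288, 1635, 1982, 2329, 2676, 3023, 3370

k = N/n = 7287/21 = 347
title 1: 247
title 2: 247 + 347 = 594
title 3: 594 + 347 = 941
title 4: 941 + 347 = 1288
title 5: 1288 + 347 = 1635
title 6: 1635 + 347 = 1982
title 7: 1982 + 347 = 2329
title 8: 2329 + 347 = 2676
title 9: 2676 + 347 = 3023
title 10: 3023 + 347 = 3370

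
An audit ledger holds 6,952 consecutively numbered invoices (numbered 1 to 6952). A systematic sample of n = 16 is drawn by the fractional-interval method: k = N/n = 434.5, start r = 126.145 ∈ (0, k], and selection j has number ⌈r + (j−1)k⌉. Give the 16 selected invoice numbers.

127, 561, 996, 1430, 1865, 2299, 2734, 3168, 3603, 4037, 4472, 4906, 5341, 5775, 6210, 6644

j=1: r + 0k = 126.145 → ⌈·⌉ = 127
j=2: r + 1k = 560.645 → ⌈·⌉ = 561
j=3: r + 2k = 995.145 → ⌈·⌉ = 996
j=4: r + 3k = 1429.645 → ⌈·⌉ = 1430
j=5: r + 4k = 1864.145 → ⌈·⌉ = 1865
j=6: r + 5k = 2298.645 → ⌈·⌉ = 2299
j=7: r + 6k = 2733.145 → ⌈·⌉ = 2734
j=8: r + 7k = 3167.645 → ⌈·⌉ = 3168
j=9: r + 8k = 3602.145 → ⌈·⌉ = 3603
j=10: r + 9k = 4036.645 → ⌈·⌉ = 4037
j=11: r + 10k = 4471.145 → ⌈·⌉ = 4472
j=12: r + 11k = 4905.645 → ⌈·⌉ = 4906
j=13: r + 12k = 5340.145 → ⌈·⌉ = 5341
j=14: r + 13k = 5774.645 → ⌈·⌉ = 5775
j=15: r + 14k = 6209.145 → ⌈·⌉ = 6210
j=16: r + 15k = 6643.645 → ⌈·⌉ = 6644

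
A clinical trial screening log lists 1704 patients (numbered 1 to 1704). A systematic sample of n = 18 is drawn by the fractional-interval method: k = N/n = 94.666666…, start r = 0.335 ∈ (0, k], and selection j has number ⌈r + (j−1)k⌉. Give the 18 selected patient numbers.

j=1: r + 0k = 0.335 → ⌈·⌉ = 1
j=2: r + 1k = 95.001666… → ⌈·⌉ = 96
j=3: r + 2k = 189.668333… → ⌈·⌉ = 190
j=4: r + 3k = 284.335 → ⌈·⌉ = 285
j=5: r + 4k = 379.001666… → ⌈·⌉ = 380
j=6: r + 5k = 473.668333… → ⌈·⌉ = 474
j=7: r + 6k = 568.335 → ⌈·⌉ = 569
j=8: r + 7k = 663.001666… → ⌈·⌉ = 664
j=9: r + 8k = 757.668333… → ⌈·⌉ = 758
j=10: r + 9k = 852.335 → ⌈·⌉ = 853
j=11: r + 10k = 947.001666… → ⌈·⌉ = 948
j=12: r + 11k = 1041.668333… → ⌈·⌉ = 1042
j=13: r + 12k = 1136.335 → ⌈·⌉ = 1137
j=14: r + 13k = 1231.001666… → ⌈·⌉ = 1232
j=15: r + 14k = 1325.668333… → ⌈·⌉ = 1326
j=16: r + 15k = 1420.335 → ⌈·⌉ = 1421
j=17: r + 16k = 1515.001666… → ⌈·⌉ = 1516
j=18: r + 17k = 1609.668333… → ⌈·⌉ = 1610

1, 96, 190, 285, 380, 474, 569, 664, 758, 853, 948, 1042, 1137, 1232, 1326, 1421, 1516, 1610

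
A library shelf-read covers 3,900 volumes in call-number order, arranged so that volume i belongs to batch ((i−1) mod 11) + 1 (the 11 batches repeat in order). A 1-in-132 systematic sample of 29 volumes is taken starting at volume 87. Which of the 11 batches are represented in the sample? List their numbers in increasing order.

10

Consecutive selections differ by k = 132, so their batch numbers differ by 132 mod 11 = 0.
gcd(132, 11) = 11, so the sample visits 11/11 = 1 distinct residues mod 11.
Start 87 is batch 10; the batches hit are 10.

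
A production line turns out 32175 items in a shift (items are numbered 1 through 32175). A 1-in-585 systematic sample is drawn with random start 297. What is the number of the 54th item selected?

k = 585
54th selection = r + (54−1)·k = 297 + 53×585 = 297 + 31005 = 31302

31302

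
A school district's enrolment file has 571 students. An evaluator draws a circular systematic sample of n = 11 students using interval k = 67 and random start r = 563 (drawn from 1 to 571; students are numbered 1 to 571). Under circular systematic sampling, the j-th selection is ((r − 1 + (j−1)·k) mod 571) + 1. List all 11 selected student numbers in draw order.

Selection 1: 563
Selection 2: 563 + 67 = 630 → 630 − 571 = 59
Selection 3: 59 + 67 = 126
Selection 4: 126 + 67 = 193
Selection 5: 193 + 67 = 260
Selection 6: 260 + 67 = 327
Selection 7: 327 + 67 = 394
Selection 8: 394 + 67 = 461
Selection 9: 461 + 67 = 528
Selection 10: 528 + 67 = 595 → 595 − 571 = 24
Selection 11: 24 + 67 = 91

563, 59, 126, 193, 260, 327, 394, 461, 528, 24, 91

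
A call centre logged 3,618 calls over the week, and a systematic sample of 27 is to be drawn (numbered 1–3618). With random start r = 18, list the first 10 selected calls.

18, 152, 286, 420, 554, 688, 822, 956, 1090, 1224

k = N/n = 3618/27 = 134
call 1: 18
call 2: 18 + 134 = 152
call 3: 152 + 134 = 286
call 4: 286 + 134 = 420
call 5: 420 + 134 = 554
call 6: 554 + 134 = 688
call 7: 688 + 134 = 822
call 8: 822 + 134 = 956
call 9: 956 + 134 = 1090
call 10: 1090 + 134 = 1224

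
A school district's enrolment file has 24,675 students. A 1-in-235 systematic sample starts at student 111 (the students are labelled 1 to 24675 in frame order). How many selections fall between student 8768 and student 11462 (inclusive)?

k = 235
First selection ≥ 8768: 111 + ⌈(8768−111)/235⌉·235 = 111 + 37×235 = 8806
Last selection ≤ 11462: 111 + ⌊(11462−111)/235⌋·235 = 111 + 48×235 = 11391
Count = 48 − 37 + 1 = 12

12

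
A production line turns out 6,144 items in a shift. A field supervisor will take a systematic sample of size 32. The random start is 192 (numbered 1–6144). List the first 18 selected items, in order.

k = N/n = 6144/32 = 192
item 1: 192
item 2: 192 + 192 = 384
item 3: 384 + 192 = 576
item 4: 576 + 192 = 768
item 5: 768 + 192 = 960
item 6: 960 + 192 = 1152
item 7: 1152 + 192 = 1344
item 8: 1344 + 192 = 1536
item 9: 1536 + 192 = 1728
item 10: 1728 + 192 = 1920
item 11: 1920 + 192 = 2112
item 12: 2112 + 192 = 2304
item 13: 2304 + 192 = 2496
item 14: 2496 + 192 = 2688
item 15: 2688 + 192 = 2880
item 16: 2880 + 192 = 3072
item 17: 3072 + 192 = 3264
item 18: 3264 + 192 = 3456

192, 384, 576, 768, 960, 1152, 1344, 1536, 1728, 1920, 2112, 2304, 2496, 2688, 2880, 3072, 3264, 3456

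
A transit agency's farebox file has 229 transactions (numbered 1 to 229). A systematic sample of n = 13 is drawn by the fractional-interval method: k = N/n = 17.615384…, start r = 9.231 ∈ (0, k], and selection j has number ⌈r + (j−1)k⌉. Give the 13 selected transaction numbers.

10, 27, 45, 63, 80, 98, 115, 133, 151, 168, 186, 204, 221

j=1: r + 0k = 9.231 → ⌈·⌉ = 10
j=2: r + 1k = 26.846384… → ⌈·⌉ = 27
j=3: r + 2k = 44.461769… → ⌈·⌉ = 45
j=4: r + 3k = 62.077153… → ⌈·⌉ = 63
j=5: r + 4k = 79.692538… → ⌈·⌉ = 80
j=6: r + 5k = 97.307923… → ⌈·⌉ = 98
j=7: r + 6k = 114.923307… → ⌈·⌉ = 115
j=8: r + 7k = 132.538692… → ⌈·⌉ = 133
j=9: r + 8k = 150.154076… → ⌈·⌉ = 151
j=10: r + 9k = 167.769461… → ⌈·⌉ = 168
j=11: r + 10k = 185.384846… → ⌈·⌉ = 186
j=12: r + 11k = 203.000230… → ⌈·⌉ = 204
j=13: r + 12k = 220.615615… → ⌈·⌉ = 221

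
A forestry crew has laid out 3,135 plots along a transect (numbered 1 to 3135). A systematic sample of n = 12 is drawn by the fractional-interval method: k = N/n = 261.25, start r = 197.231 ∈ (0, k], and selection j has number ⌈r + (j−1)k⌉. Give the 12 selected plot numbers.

198, 459, 720, 981, 1243, 1504, 1765, 2026, 2288, 2549, 2810, 3071

j=1: r + 0k = 197.231 → ⌈·⌉ = 198
j=2: r + 1k = 458.481 → ⌈·⌉ = 459
j=3: r + 2k = 719.731 → ⌈·⌉ = 720
j=4: r + 3k = 980.981 → ⌈·⌉ = 981
j=5: r + 4k = 1242.231 → ⌈·⌉ = 1243
j=6: r + 5k = 1503.481 → ⌈·⌉ = 1504
j=7: r + 6k = 1764.731 → ⌈·⌉ = 1765
j=8: r + 7k = 2025.981 → ⌈·⌉ = 2026
j=9: r + 8k = 2287.231 → ⌈·⌉ = 2288
j=10: r + 9k = 2548.481 → ⌈·⌉ = 2549
j=11: r + 10k = 2809.731 → ⌈·⌉ = 2810
j=12: r + 11k = 3070.981 → ⌈·⌉ = 3071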